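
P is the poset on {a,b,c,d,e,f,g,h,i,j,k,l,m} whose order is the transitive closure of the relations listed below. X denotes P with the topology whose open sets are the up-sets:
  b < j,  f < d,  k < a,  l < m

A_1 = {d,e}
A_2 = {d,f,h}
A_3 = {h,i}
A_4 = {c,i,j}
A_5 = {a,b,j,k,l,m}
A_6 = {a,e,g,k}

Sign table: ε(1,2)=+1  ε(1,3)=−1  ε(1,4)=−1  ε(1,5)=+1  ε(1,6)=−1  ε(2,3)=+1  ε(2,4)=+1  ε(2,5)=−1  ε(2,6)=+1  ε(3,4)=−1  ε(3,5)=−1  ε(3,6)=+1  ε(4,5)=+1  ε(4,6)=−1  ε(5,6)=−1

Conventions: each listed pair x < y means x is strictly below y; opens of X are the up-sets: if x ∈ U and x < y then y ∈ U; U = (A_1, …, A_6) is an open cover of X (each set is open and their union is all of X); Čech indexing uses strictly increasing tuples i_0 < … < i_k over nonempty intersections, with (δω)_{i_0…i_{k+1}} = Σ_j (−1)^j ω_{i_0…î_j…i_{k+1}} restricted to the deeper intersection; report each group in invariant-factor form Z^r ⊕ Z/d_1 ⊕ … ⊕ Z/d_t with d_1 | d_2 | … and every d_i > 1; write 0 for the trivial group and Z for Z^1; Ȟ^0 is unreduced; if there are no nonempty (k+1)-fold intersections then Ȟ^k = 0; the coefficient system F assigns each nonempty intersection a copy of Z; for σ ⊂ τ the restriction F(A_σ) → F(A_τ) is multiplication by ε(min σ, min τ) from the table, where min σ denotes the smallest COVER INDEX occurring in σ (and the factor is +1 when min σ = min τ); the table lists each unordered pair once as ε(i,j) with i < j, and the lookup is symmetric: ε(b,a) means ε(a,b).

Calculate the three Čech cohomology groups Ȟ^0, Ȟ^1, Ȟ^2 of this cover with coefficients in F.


intersection data:
  A12={d} A16={e} A23={h} A34={i} A45={j} A56={a,k}
C dims 6,6; δ0: rk 6, SNF 1^5·2
Ȟ^0 = (6 − 6) − 0 = 0, so Ȟ^0 ≅ 0
Ȟ^1 = (6 − 0) − 6 = 0 plus torsion [2], so Ȟ^1 ≅ Z/2
Ȟ^2 = (0 − 0) − 0 = 0, so Ȟ^2 ≅ 0

Ȟ^0 = 0,  Ȟ^1 = Z/2,  Ȟ^2 = 0


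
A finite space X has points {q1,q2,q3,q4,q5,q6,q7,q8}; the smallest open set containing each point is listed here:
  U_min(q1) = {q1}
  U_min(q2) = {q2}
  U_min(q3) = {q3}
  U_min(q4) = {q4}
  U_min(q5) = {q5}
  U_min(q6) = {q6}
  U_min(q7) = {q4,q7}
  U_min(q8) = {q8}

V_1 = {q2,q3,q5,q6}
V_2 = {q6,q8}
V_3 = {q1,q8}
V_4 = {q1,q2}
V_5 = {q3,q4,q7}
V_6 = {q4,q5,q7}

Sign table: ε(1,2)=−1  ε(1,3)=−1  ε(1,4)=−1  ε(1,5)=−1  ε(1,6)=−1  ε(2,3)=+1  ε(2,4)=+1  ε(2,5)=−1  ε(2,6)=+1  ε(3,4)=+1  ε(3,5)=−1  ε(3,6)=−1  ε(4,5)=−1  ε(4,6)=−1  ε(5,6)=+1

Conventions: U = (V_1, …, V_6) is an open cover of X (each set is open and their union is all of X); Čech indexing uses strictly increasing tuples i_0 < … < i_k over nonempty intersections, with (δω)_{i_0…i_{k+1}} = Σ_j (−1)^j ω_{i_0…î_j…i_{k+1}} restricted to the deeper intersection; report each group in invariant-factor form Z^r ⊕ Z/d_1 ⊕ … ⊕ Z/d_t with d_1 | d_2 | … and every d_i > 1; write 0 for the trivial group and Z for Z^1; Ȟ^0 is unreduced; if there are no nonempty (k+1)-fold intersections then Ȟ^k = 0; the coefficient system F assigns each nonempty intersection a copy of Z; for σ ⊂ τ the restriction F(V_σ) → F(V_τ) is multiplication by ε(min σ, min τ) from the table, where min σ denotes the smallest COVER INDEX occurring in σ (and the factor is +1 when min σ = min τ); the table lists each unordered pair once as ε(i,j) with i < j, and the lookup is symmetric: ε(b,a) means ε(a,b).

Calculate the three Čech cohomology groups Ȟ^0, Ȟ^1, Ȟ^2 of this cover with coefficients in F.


nerve of the cover:
  V12={q6} V14={q2} V15={q3} V16={q5} V23={q8} V34={q1} V56={q4,q7}
C dims 6,7; δ0: rk 5, SNF 1^5
Ȟ^0 = (6 − 5) − 0 = 1, so Ȟ^0 ≅ Z
Ȟ^1 = (7 − 0) − 5 = 2, so Ȟ^1 ≅ Z^2
Ȟ^2 = (0 − 0) − 0 = 0, so Ȟ^2 ≅ 0

Ȟ^0 ≅ Z, Ȟ^1 ≅ Z^2, Ȟ^2 ≅ 0


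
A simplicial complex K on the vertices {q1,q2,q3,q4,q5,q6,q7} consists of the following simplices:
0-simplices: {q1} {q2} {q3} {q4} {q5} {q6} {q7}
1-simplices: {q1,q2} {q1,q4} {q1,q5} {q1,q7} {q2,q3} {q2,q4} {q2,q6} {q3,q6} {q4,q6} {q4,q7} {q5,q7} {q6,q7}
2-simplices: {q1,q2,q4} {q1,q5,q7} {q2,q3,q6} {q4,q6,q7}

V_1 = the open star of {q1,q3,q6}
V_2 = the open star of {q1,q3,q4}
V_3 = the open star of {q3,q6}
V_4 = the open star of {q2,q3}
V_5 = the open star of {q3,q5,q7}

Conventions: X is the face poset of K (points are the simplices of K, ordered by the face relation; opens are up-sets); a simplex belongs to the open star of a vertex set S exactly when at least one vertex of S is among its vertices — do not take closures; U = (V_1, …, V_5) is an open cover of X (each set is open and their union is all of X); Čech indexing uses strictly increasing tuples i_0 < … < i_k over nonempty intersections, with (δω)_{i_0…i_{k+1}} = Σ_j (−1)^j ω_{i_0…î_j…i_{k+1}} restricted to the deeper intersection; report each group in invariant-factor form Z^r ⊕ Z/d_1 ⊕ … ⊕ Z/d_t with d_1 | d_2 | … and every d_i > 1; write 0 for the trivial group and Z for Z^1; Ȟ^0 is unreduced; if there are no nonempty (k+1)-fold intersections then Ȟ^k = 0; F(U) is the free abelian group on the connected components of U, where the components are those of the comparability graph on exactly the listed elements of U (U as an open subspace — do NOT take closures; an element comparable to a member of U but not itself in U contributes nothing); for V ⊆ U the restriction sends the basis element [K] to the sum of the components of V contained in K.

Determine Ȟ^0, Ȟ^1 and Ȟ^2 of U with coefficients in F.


nonempty intersections:
  V1={{q1},{q3},{q6},{q1,q2},{q1,q4},{q1,q5},{q1,q7},{q2,q3},{q2,q6},{q3,q6},{q4,q6},{q6,q7},{q1,q2,q4},{q1,q5,q7},{q2,q3,q6},{q4,q6,q7}} V2={{q1},{q3},{q4},{q1,q2},{q1,q4},{q1,q5},{q1,q7},{q2,q3},{q2,q4},{q3,q6},{q4,q6},{q4,q7},{q1,q2,q4},{q1,q5,q7},{q2,q3,q6},{q4,q6,q7}} V3={{q3},{q6},{q2,q3},{q2,q6},{q3,q6},{q4,q6},{q6,q7},{q2,q3,q6},{q4,q6,q7}} V4={{q2},{q3},{q1,q2},{q2,q3},{q2,q4},{q2,q6},{q3,q6},{q1,q2,q4},{q2,q3,q6}} V5={{q3},{q5},{q7},{q1,q5},{q1,q7},{q2,q3},{q3,q6},{q4,q7},{q5,q7},{q6,q7},{q1,q5,q7},{q2,q3,q6},{q4,q6,q7}}
  V12={{q1},{q3},{q1,q2},{q1,q4},{q1,q5},{q1,q7},{q2,q3},{q3,q6},{q4,q6},{q1,q2,q4},{q1,q5,q7},{q2,q3,q6},{q4,q6,q7}} V13={{q3},{q6},{q2,q3},{q2,q6},{q3,q6},{q4,q6},{q6,q7},{q2,q3,q6},{q4,q6,q7}} V14={{q3},{q1,q2},{q2,q3},{q2,q6},{q3,q6},{q1,q2,q4},{q2,q3,q6}} V15={{q3},{q1,q5},{q1,q7},{q2,q3},{q3,q6},{q6,q7},{q1,q5,q7},{q2,q3,q6},{q4,q6,q7}} V23={{q3},{q2,q3},{q3,q6},{q4,q6},{q2,q3,q6},{q4,q6,q7}} V24={{q3},{q1,q2},{q2,q3},{q2,q4},{q3,q6},{q1,q2,q4},{q2,q3,q6}} V25={{q3},{q1,q5},{q1,q7},{q2,q3},{q3,q6},{q4,q7},{q1,q5,q7},{q2,q3,q6},{q4,q6,q7}} V34={{q3},{q2,q3},{q2,q6},{q3,q6},{q2,q3,q6}} V35={{q3},{q2,q3},{q3,q6},{q6,q7},{q2,q3,q6},{q4,q6,q7}} V45={{q3},{q2,q3},{q3,q6},{q2,q3,q6}}
  V123={{q3},{q2,q3},{q3,q6},{q4,q6},{q2,q3,q6},{q4,q6,q7}} V124={{q3},{q1,q2},{q2,q3},{q3,q6},{q1,q2,q4},{q2,q3,q6}} V125={{q3},{q1,q5},{q1,q7},{q2,q3},{q3,q6},{q1,q5,q7},{q2,q3,q6},{q4,q6,q7}} V134={{q3},{q2,q3},{q2,q6},{q3,q6},{q2,q3,q6}} V135={{q3},{q2,q3},{q3,q6},{q6,q7},{q2,q3,q6},{q4,q6,q7}} V145={{q3},{q2,q3},{q3,q6},{q2,q3,q6}} V234={{q3},{q2,q3},{q3,q6},{q2,q3,q6}} V235={{q3},{q2,q3},{q3,q6},{q2,q3,q6},{q4,q6,q7}} V245={{q3},{q2,q3},{q3,q6},{q2,q3,q6}} V345={{q3},{q2,q3},{q3,q6},{q2,q3,q6}}
  V1234={{q3},{q2,q3},{q3,q6},{q2,q3,q6}} V1235={{q3},{q2,q3},{q3,q6},{q2,q3,q6},{q4,q6,q7}} V1245={{q3},{q2,q3},{q3,q6},{q2,q3,q6}} V1345={{q3},{q2,q3},{q3,q6},{q2,q3,q6}} V2345={{q3},{q2,q3},{q3,q6},{q2,q3,q6}}
  V12345={{q3},{q2,q3},{q3,q6},{q2,q3,q6}}
components per intersection:
  V1: {{q1},{q1,q2},{q1,q4},{q1,q5},{q1,q7},{q1,q2,q4},{q1,q5,q7}} {{q3},{q6},{q2,q3},{q2,q6},{q3,q6},{q4,q6},{q6,q7},{q2,q3,q6},{q4,q6,q7}}
  V2: {{q1},{q4},{q1,q2},{q1,q4},{q1,q5},{q1,q7},{q2,q4},{q4,q6},{q4,q7},{q1,q2,q4},{q1,q5,q7},{q4,q6,q7}} {{q3},{q2,q3},{q3,q6},{q2,q3,q6}}
  V3: {{q3},{q6},{q2,q3},{q2,q6},{q3,q6},{q4,q6},{q6,q7},{q2,q3,q6},{q4,q6,q7}}
  V4: {{q2},{q3},{q1,q2},{q2,q3},{q2,q4},{q2,q6},{q3,q6},{q1,q2,q4},{q2,q3,q6}}
  V5: {{q3},{q2,q3},{q3,q6},{q2,q3,q6}} {{q5},{q7},{q1,q5},{q1,q7},{q4,q7},{q5,q7},{q6,q7},{q1,q5,q7},{q4,q6,q7}}
  V12: {{q1},{q1,q2},{q1,q4},{q1,q5},{q1,q7},{q1,q2,q4},{q1,q5,q7}} {{q3},{q2,q3},{q3,q6},{q2,q3,q6}} {{q4,q6},{q4,q6,q7}}
  V13: {{q3},{q6},{q2,q3},{q2,q6},{q3,q6},{q4,q6},{q6,q7},{q2,q3,q6},{q4,q6,q7}}
  V14: {{q3},{q2,q3},{q2,q6},{q3,q6},{q2,q3,q6}} {{q1,q2},{q1,q2,q4}}
  V15: {{q3},{q2,q3},{q3,q6},{q2,q3,q6}} {{q1,q5},{q1,q7},{q1,q5,q7}} {{q6,q7},{q4,q6,q7}}
  V23: {{q3},{q2,q3},{q3,q6},{q2,q3,q6}} {{q4,q6},{q4,q6,q7}}
  V24: {{q3},{q2,q3},{q3,q6},{q2,q3,q6}} {{q1,q2},{q2,q4},{q1,q2,q4}}
  V25: {{q3},{q2,q3},{q3,q6},{q2,q3,q6}} {{q1,q5},{q1,q7},{q1,q5,q7}} {{q4,q7},{q4,q6,q7}}
  V34: {{q3},{q2,q3},{q2,q6},{q3,q6},{q2,q3,q6}}
  V35: {{q3},{q2,q3},{q3,q6},{q2,q3,q6}} {{q6,q7},{q4,q6,q7}}
  V45: {{q3},{q2,q3},{q3,q6},{q2,q3,q6}}
  V123: {{q3},{q2,q3},{q3,q6},{q2,q3,q6}} {{q4,q6},{q4,q6,q7}}
  V124: {{q3},{q2,q3},{q3,q6},{q2,q3,q6}} {{q1,q2},{q1,q2,q4}}
  V125: {{q3},{q2,q3},{q3,q6},{q2,q3,q6}} {{q1,q5},{q1,q7},{q1,q5,q7}} {{q4,q6,q7}}
  V134: {{q3},{q2,q3},{q2,q6},{q3,q6},{q2,q3,q6}}
  V135: {{q3},{q2,q3},{q3,q6},{q2,q3,q6}} {{q6,q7},{q4,q6,q7}}
  V145: {{q3},{q2,q3},{q3,q6},{q2,q3,q6}}
  V234: {{q3},{q2,q3},{q3,q6},{q2,q3,q6}}
  V235: {{q3},{q2,q3},{q3,q6},{q2,q3,q6}} {{q4,q6,q7}}
  V245: {{q3},{q2,q3},{q3,q6},{q2,q3,q6}}
  V345: {{q3},{q2,q3},{q3,q6},{q2,q3,q6}}
  V1234: {{q3},{q2,q3},{q3,q6},{q2,q3,q6}}
  V1235: {{q3},{q2,q3},{q3,q6},{q2,q3,q6}} {{q4,q6,q7}}
  V1245: {{q3},{q2,q3},{q3,q6},{q2,q3,q6}}
  V1345: {{q3},{q2,q3},{q3,q6},{q2,q3,q6}}
  V2345: {{q3},{q2,q3},{q3,q6},{q2,q3,q6}}
  V12345: {{q3},{q2,q3},{q3,q6},{q2,q3,q6}}
C dims 8,20,16,6; δ0: rk 7, SNF 1^7; δ1: rk 11, SNF 1^11; δ2: rk 5, SNF 1^5
Ȟ^0: (8−7)−0=1 ⇒ Z
Ȟ^1: (20−11)−7=2 ⇒ Z^2
Ȟ^2: (16−5)−11=0 ⇒ 0

Ȟ^0 ≅ Z, Ȟ^1 ≅ Z^2 and Ȟ^2 ≅ 0


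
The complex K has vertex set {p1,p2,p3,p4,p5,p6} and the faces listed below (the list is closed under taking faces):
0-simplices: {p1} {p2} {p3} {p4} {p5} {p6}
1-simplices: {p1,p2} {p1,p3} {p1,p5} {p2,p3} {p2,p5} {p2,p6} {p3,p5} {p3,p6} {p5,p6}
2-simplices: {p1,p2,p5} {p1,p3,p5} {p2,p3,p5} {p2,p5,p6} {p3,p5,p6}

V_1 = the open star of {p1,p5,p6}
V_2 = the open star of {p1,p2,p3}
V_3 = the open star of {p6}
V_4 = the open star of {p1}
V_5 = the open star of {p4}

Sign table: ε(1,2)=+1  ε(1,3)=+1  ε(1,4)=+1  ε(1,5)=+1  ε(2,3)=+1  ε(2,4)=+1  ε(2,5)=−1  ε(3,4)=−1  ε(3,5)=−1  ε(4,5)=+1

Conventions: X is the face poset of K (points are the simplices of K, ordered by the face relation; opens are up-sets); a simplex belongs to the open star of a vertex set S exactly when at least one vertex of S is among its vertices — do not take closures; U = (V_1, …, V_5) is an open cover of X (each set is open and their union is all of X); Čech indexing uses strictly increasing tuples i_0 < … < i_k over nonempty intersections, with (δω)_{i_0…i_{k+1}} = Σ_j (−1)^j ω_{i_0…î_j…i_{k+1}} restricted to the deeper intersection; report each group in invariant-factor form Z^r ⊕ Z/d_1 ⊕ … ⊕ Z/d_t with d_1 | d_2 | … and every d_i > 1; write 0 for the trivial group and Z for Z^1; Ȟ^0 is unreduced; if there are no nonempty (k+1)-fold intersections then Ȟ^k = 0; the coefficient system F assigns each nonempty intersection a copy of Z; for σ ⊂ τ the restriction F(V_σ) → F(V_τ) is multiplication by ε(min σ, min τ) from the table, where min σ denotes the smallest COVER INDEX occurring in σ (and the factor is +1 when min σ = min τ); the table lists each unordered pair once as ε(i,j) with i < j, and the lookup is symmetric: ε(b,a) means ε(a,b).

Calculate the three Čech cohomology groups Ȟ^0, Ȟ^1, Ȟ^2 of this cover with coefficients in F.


nonempty intersections:
  V1={{p1},{p5},{p6},{p1,p2},{p1,p3},{p1,p5},{p2,p5},{p2,p6},{p3,p5},{p3,p6},{p5,p6},{p1,p2,p5},{p1,p3,p5},{p2,p3,p5},{p2,p5,p6},{p3,p5,p6}} V2={{p1},{p2},{p3},{p1,p2},{p1,p3},{p1,p5},{p2,p3},{p2,p5},{p2,p6},{p3,p5},{p3,p6},{p1,p2,p5},{p1,p3,p5},{p2,p3,p5},{p2,p5,p6},{p3,p5,p6}} V3={{p6},{p2,p6},{p3,p6},{p5,p6},{p2,p5,p6},{p3,p5,p6}} V4={{p1},{p1,p2},{p1,p3},{p1,p5},{p1,p2,p5},{p1,p3,p5}} V5={{p4}}
  V12={{p1},{p1,p2},{p1,p3},{p1,p5},{p2,p5},{p2,p6},{p3,p5},{p3,p6},{p1,p2,p5},{p1,p3,p5},{p2,p3,p5},{p2,p5,p6},{p3,p5,p6}} V13={{p6},{p2,p6},{p3,p6},{p5,p6},{p2,p5,p6},{p3,p5,p6}} V14={{p1},{p1,p2},{p1,p3},{p1,p5},{p1,p2,p5},{p1,p3,p5}} V23={{p2,p6},{p3,p6},{p2,p5,p6},{p3,p5,p6}} V24={{p1},{p1,p2},{p1,p3},{p1,p5},{p1,p2,p5},{p1,p3,p5}}
  V123={{p2,p6},{p3,p6},{p2,p5,p6},{p3,p5,p6}} V124={{p1},{p1,p2},{p1,p3},{p1,p5},{p1,p2,p5},{p1,p3,p5}}
C dims 5,5,2; δ0: rk 3, SNF 1^3; δ1: rk 2, SNF 1^2
Ȟ^0: (5−3)−0=2 ⇒ Z^2
Ȟ^1: (5−2)−3=0 ⇒ 0
Ȟ^2: (2−0)−2=0 ⇒ 0

Ȟ^0 = Z^2, Ȟ^1 = 0 and Ȟ^2 = 0


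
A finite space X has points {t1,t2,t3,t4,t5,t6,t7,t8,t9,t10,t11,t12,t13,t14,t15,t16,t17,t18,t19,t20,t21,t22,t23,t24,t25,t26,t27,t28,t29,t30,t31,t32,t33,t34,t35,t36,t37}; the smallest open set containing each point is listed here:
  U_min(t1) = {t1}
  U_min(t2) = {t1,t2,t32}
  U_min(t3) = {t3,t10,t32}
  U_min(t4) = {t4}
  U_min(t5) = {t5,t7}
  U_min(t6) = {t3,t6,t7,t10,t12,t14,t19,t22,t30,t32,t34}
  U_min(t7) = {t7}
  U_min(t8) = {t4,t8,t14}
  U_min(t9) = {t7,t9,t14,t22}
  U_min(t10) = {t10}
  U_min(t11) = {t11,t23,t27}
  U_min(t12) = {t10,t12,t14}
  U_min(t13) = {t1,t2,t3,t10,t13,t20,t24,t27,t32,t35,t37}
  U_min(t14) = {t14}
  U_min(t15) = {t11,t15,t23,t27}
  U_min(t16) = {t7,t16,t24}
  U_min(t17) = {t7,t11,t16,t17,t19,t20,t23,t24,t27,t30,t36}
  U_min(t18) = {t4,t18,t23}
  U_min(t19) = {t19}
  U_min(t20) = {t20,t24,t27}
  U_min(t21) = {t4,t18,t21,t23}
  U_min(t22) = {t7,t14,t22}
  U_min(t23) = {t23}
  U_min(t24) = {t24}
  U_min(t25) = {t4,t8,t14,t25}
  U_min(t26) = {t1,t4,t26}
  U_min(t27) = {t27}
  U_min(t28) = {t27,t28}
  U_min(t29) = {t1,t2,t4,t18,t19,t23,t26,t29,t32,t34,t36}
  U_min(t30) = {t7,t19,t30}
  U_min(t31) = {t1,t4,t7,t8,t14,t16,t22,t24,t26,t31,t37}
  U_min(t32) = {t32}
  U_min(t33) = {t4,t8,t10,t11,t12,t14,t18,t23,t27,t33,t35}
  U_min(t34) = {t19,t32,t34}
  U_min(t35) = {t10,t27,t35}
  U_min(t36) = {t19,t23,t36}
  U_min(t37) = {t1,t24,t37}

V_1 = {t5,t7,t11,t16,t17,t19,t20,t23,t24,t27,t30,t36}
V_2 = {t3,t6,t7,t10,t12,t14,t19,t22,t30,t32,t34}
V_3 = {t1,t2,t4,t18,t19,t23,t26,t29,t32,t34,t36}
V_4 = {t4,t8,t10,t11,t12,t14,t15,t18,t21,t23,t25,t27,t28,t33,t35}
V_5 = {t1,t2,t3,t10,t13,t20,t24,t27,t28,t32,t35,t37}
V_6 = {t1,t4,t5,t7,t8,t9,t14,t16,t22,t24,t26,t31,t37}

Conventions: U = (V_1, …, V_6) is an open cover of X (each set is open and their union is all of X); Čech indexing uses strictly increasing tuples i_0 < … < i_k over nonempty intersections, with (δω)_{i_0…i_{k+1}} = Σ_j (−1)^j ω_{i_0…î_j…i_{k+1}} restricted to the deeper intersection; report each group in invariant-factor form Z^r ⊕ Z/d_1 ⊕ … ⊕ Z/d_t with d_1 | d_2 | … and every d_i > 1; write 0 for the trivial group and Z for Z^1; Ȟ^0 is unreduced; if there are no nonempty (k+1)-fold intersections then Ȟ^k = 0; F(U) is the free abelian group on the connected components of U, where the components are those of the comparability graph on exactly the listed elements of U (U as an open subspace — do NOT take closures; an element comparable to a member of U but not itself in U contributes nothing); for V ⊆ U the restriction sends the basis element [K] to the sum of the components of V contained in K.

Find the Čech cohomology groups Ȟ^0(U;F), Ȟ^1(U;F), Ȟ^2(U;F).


intersection data:
  V12={t7,t19,t30} V13={t19,t23,t36} V14={t11,t23,t27} V15={t20,t24,t27} V16={t5,t7,t16,t24} V23={t19,t32,t34} V24={t10,t12,t14} V25={t3,t10,t32} V26={t7,t14,t22} V34={t4,t18,t23} V35={t1,t2,t32} V36={t1,t4,t26} V45={t10,t27,t28,t35} V46={t4,t8,t14} V56={t1,t24,t37}
  V123={t19} V126={t7} V134={t23} V145={t27} V156={t24} V235={t32} V245={t10} V246={t14} V346={t4} V356={t1}
components per intersection:
  V1: {t5,t7,t11,t16,t17,t19,t20,t23,t24,t27,t30,t36}
  V2: {t3,t6,t7,t10,t12,t14,t19,t22,t30,t32,t34}
  V3: {t1,t2,t4,t18,t19,t23,t26,t29,t32,t34,t36}
  V4: {t4,t8,t10,t11,t12,t14,t15,t18,t21,t23,t25,t27,t28,t33,t35}
  V5: {t1,t2,t3,t10,t13,t20,t24,t27,t28,t32,t35,t37}
  V6: {t1,t4,t5,t7,t8,t9,t14,t16,t22,t24,t26,t31,t37}
  V12: {t7,t19,t30}
  V13: {t19,t23,t36}
  V14: {t11,t23,t27}
  V15: {t20,t24,t27}
  V16: {t5,t7,t16,t24}
  V23: {t19,t32,t34}
  V24: {t10,t12,t14}
  V25: {t3,t10,t32}
  V26: {t7,t14,t22}
  V34: {t4,t18,t23}
  V35: {t1,t2,t32}
  V36: {t1,t4,t26}
  V45: {t10,t27,t28,t35}
  V46: {t4,t8,t14}
  V56: {t1,t24,t37}
  V123: {t19}
  V126: {t7}
  V134: {t23}
  V145: {t27}
  V156: {t24}
  V235: {t32}
  V245: {t10}
  V246: {t14}
  V346: {t4}
  V356: {t1}
C dims 6,15,10; δ0: rk 5, SNF 1^5; δ1: rk 10, SNF 1^9·2
Ȟ^0 = (6 − 5) − 0 = 1, so Ȟ^0 ≅ Z
Ȟ^1 = (15 − 10) − 5 = 0, so Ȟ^1 ≅ 0
Ȟ^2 = (10 − 0) − 10 = 0 plus torsion [2], so Ȟ^2 ≅ Z/2

Ȟ^0 ≅ Z,  Ȟ^1 ≅ 0,  Ȟ^2 ≅ Z/2


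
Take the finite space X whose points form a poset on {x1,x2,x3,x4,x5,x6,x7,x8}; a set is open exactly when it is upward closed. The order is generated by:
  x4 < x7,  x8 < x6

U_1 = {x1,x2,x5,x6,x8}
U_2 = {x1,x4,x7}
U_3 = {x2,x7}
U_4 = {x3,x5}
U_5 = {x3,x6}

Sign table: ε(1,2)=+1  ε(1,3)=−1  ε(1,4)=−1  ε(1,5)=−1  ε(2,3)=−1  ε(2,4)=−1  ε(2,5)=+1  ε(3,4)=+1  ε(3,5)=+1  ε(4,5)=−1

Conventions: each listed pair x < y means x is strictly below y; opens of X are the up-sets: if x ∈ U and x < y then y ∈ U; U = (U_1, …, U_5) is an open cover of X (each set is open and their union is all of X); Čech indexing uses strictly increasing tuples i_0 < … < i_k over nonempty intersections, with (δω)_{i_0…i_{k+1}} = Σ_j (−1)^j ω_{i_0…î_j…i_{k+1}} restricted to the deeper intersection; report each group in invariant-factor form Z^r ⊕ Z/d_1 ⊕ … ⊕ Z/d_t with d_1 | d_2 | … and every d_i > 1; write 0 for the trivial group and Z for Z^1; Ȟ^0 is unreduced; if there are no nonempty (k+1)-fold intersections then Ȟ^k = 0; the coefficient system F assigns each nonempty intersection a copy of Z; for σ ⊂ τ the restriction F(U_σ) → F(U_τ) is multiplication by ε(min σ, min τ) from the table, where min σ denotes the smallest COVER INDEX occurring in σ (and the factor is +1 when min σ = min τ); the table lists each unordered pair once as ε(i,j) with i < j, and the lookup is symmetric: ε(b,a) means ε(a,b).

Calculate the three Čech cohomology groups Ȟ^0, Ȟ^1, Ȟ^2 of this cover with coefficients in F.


nerve simplices:
  U12={x1} U13={x2} U14={x5} U15={x6} U23={x7} U45={x3}
C dims 5,6; δ0: rk 5, SNF 1^4·2
degree 0: 5−5−0 = 0 → Ȟ^0 ≅ 0
degree 1: 6−0−5 = 1 plus torsion [2] → Ȟ^1 ≅ Z ⊕ Z/2
degree 2: 0−0−0 = 0 → Ȟ^2 ≅ 0

Ȟ^0 = 0,  Ȟ^1 = Z ⊕ Z/2,  Ȟ^2 = 0


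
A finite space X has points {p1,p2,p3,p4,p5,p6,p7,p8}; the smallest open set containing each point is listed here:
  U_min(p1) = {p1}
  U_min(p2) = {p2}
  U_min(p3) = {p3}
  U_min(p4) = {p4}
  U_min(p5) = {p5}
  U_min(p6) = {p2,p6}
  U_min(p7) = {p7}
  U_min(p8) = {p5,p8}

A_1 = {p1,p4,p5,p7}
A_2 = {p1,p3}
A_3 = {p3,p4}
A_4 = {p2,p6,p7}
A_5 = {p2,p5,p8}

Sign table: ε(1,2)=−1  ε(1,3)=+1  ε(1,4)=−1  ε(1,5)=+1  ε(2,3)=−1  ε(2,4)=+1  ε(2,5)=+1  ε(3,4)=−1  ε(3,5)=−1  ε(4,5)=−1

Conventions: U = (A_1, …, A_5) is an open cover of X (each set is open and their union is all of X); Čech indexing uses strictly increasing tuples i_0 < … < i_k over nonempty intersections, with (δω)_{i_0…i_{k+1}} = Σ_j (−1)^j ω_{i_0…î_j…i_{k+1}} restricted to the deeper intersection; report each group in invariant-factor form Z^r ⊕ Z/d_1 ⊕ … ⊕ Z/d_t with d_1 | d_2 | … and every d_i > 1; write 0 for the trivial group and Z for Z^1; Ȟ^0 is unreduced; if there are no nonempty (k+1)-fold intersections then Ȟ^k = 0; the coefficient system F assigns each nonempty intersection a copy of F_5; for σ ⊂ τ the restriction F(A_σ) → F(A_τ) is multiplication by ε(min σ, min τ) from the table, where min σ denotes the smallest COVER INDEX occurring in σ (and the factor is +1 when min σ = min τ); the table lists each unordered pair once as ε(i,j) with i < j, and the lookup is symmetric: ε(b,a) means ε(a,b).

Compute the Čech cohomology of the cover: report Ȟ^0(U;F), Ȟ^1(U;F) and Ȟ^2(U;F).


Ȟ^0 ≅ Z/5; Ȟ^1 ≅ Z/5 ⊕ Z/5; Ȟ^2 ≅ 0

cover nerve:
  A12={p1} A13={p4} A14={p7} A15={p5} A23={p3} A45={p2}
C dims 5,6; δ0: rk_F5 4
Ȟ^0: (5−4)−0=1 ⇒ Z/5
Ȟ^1: (6−0)−4=2 ⇒ Z/5 ⊕ Z/5
Ȟ^2: (0−0)−0=0 ⇒ 0


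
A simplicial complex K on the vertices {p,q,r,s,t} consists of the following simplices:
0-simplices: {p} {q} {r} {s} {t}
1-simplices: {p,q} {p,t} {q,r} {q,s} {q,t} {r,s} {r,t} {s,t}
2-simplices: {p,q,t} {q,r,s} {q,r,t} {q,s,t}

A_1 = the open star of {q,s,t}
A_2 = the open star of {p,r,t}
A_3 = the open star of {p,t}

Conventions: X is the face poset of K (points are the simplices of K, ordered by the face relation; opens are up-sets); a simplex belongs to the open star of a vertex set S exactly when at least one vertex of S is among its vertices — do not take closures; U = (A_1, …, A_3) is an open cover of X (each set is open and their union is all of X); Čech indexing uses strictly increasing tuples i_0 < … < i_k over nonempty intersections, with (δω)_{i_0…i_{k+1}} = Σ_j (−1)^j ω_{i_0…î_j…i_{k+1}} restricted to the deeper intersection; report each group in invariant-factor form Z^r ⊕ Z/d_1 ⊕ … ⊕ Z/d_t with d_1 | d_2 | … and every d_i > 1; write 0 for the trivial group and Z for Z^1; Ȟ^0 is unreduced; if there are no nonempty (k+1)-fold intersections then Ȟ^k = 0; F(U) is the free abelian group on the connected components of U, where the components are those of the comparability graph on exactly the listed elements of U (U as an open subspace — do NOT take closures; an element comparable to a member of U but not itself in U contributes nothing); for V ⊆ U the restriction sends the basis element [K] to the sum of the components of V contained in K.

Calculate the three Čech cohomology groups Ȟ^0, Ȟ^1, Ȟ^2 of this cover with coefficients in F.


Ȟ^0(U;F) ≅ Z,  Ȟ^1(U;F) ≅ 0,  Ȟ^2(U;F) ≅ 0

cover nerve:
  A1={{q},{s},{t},{p,q},{p,t},{q,r},{q,s},{q,t},{r,s},{r,t},{s,t},{p,q,t},{q,r,s},{q,r,t},{q,s,t}} A2={{p},{r},{t},{p,q},{p,t},{q,r},{q,t},{r,s},{r,t},{s,t},{p,q,t},{q,r,s},{q,r,t},{q,s,t}} A3={{p},{t},{p,q},{p,t},{q,t},{r,t},{s,t},{p,q,t},{q,r,t},{q,s,t}}
  A12={{t},{p,q},{p,t},{q,r},{q,t},{r,s},{r,t},{s,t},{p,q,t},{q,r,s},{q,r,t},{q,s,t}} A13={{t},{p,q},{p,t},{q,t},{r,t},{s,t},{p,q,t},{q,r,t},{q,s,t}} A23={{p},{t},{p,q},{p,t},{q,t},{r,t},{s,t},{p,q,t},{q,r,t},{q,s,t}}
  A123={{t},{p,q},{p,t},{q,t},{r,t},{s,t},{p,q,t},{q,r,t},{q,s,t}}
components per intersection:
  A1: {{q},{s},{t},{p,q},{p,t},{q,r},{q,s},{q,t},{r,s},{r,t},{s,t},{p,q,t},{q,r,s},{q,r,t},{q,s,t}}
  A2: {{p},{r},{t},{p,q},{p,t},{q,r},{q,t},{r,s},{r,t},{s,t},{p,q,t},{q,r,s},{q,r,t},{q,s,t}}
  A3: {{p},{t},{p,q},{p,t},{q,t},{r,t},{s,t},{p,q,t},{q,r,t},{q,s,t}}
  A12: {{t},{p,q},{p,t},{q,r},{q,t},{r,s},{r,t},{s,t},{p,q,t},{q,r,s},{q,r,t},{q,s,t}}
  A13: {{t},{p,q},{p,t},{q,t},{r,t},{s,t},{p,q,t},{q,r,t},{q,s,t}}
  A23: {{p},{t},{p,q},{p,t},{q,t},{r,t},{s,t},{p,q,t},{q,r,t},{q,s,t}}
  A123: {{t},{p,q},{p,t},{q,t},{r,t},{s,t},{p,q,t},{q,r,t},{q,s,t}}
C dims 3,3,1; δ0: rk 2, SNF 1^2; δ1: rk 1, SNF 1^1
Ȟ^0: (3−2)−0=1 ⇒ Z
Ȟ^1: (3−1)−2=0 ⇒ 0
Ȟ^2: (1−0)−1=0 ⇒ 0


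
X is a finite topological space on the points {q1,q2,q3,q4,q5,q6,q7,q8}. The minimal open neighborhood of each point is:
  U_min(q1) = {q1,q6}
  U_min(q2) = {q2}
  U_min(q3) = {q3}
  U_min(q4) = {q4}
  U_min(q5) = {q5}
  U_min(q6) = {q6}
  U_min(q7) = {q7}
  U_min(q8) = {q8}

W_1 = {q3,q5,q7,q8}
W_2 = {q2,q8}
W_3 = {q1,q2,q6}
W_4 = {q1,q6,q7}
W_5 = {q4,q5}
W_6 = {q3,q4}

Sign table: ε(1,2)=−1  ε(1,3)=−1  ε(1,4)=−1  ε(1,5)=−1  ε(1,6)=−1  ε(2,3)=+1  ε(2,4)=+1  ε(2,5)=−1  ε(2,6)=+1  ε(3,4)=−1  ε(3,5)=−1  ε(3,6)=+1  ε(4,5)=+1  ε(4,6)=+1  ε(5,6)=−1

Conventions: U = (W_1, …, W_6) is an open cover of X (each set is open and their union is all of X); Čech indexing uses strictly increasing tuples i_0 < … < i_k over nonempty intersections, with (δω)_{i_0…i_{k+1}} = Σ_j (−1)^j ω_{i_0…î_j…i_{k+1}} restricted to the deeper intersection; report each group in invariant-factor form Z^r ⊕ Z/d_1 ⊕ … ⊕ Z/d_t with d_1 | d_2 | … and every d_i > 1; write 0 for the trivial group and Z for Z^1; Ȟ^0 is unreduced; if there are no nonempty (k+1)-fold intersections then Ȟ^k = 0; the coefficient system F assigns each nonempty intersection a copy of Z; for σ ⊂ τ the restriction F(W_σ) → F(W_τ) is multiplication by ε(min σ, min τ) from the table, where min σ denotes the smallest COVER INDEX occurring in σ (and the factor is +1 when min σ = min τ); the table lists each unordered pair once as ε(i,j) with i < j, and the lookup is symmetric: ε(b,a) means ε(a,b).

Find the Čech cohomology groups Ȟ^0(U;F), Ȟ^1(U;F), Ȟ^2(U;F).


nonempty overlaps:
  W12={q8} W14={q7} W15={q5} W16={q3} W23={q2} W34={q1,q6} W56={q4}
C dims 6,7; δ0: rk 6, SNF 1^5·2
degree 0: 6−6−0 = 0 → Ȟ^0 ≅ 0
degree 1: 7−0−6 = 1 plus torsion [2] → Ȟ^1 ≅ Z ⊕ Z/2
degree 2: 0−0−0 = 0 → Ȟ^2 ≅ 0

Ȟ^0 ≅ 0, Ȟ^1 ≅ Z ⊕ Z/2, Ȟ^2 ≅ 0


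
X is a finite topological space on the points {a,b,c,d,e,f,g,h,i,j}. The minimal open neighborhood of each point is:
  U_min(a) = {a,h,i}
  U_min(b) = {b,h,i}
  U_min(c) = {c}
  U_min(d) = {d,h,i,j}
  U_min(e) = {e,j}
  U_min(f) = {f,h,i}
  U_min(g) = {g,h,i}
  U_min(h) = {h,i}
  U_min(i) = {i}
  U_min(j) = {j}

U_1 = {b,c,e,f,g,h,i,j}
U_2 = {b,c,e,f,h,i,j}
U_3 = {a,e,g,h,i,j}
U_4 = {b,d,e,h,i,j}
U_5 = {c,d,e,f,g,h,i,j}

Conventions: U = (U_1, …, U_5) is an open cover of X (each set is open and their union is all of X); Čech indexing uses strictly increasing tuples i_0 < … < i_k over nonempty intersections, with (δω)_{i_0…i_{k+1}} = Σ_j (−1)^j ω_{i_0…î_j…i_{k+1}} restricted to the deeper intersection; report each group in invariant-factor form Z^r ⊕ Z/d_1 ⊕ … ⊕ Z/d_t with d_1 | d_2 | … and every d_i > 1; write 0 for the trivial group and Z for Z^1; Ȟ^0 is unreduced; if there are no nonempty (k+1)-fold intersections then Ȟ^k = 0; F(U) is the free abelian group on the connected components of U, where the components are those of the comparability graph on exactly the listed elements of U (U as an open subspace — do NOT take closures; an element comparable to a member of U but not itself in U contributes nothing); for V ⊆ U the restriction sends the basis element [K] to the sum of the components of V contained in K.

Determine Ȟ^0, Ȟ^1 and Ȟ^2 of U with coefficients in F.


Ȟ^0 = Z^2,  Ȟ^1 = 0,  Ȟ^2 = 0

nerve simplices:
  U12={b,c,e,f,h,i,j} U13={e,g,h,i,j} U14={b,e,h,i,j} U15={c,e,f,g,h,i,j} U23={e,h,i,j} U24={b,e,h,i,j} U25={c,e,f,h,i,j} U34={e,h,i,j} U35={e,g,h,i,j} U45={d,e,h,i,j}
  U123={e,h,i,j} U124={b,e,h,i,j} U125={c,e,f,h,i,j} U134={e,h,i,j} U135={e,g,h,i,j} U145={e,h,i,j} U234={e,h,i,j} U235={e,h,i,j} U245={e,h,i,j} U345={e,h,i,j}
  U1234={e,h,i,j} U1235={e,h,i,j} U1245={e,h,i,j} U1345={e,h,i,j} U2345={e,h,i,j}
  U12345={e,h,i,j}
components per intersection:
  U1: {b,f,g,h,i} {c} {e,j}
  U2: {b,f,h,i} {c} {e,j}
  U3: {a,g,h,i} {e,j}
  U4: {b,d,e,h,i,j}
  U5: {c} {d,e,f,g,h,i,j}
  U12: {b,f,h,i} {c} {e,j}
  U13: {e,j} {g,h,i}
  U14: {b,h,i} {e,j}
  U15: {c} {e,j} {f,g,h,i}
  U23: {e,j} {h,i}
  U24: {b,h,i} {e,j}
  U25: {c} {e,j} {f,h,i}
  U34: {e,j} {h,i}
  U35: {e,j} {g,h,i}
  U45: {d,e,h,i,j}
  U123: {e,j} {h,i}
  U124: {b,h,i} {e,j}
  U125: {c} {e,j} {f,h,i}
  U134: {e,j} {h,i}
  U135: {e,j} {g,h,i}
  U145: {e,j} {h,i}
  U234: {e,j} {h,i}
  U235: {e,j} {h,i}
  U245: {e,j} {h,i}
  U345: {e,j} {h,i}
  U1234: {e,j} {h,i}
  U1235: {e,j} {h,i}
  U1245: {e,j} {h,i}
  U1345: {e,j} {h,i}
  U2345: {e,j} {h,i}
  U12345: {e,j} {h,i}
C dims 11,22,21,10; δ0: rk 9, SNF 1^9; δ1: rk 13, SNF 1^13; δ2: rk 8, SNF 1^8
degree 0: 11−9−0 = 2 → Ȟ^0 ≅ Z^2
degree 1: 22−13−9 = 0 → Ȟ^1 ≅ 0
degree 2: 21−8−13 = 0 → Ȟ^2 ≅ 0


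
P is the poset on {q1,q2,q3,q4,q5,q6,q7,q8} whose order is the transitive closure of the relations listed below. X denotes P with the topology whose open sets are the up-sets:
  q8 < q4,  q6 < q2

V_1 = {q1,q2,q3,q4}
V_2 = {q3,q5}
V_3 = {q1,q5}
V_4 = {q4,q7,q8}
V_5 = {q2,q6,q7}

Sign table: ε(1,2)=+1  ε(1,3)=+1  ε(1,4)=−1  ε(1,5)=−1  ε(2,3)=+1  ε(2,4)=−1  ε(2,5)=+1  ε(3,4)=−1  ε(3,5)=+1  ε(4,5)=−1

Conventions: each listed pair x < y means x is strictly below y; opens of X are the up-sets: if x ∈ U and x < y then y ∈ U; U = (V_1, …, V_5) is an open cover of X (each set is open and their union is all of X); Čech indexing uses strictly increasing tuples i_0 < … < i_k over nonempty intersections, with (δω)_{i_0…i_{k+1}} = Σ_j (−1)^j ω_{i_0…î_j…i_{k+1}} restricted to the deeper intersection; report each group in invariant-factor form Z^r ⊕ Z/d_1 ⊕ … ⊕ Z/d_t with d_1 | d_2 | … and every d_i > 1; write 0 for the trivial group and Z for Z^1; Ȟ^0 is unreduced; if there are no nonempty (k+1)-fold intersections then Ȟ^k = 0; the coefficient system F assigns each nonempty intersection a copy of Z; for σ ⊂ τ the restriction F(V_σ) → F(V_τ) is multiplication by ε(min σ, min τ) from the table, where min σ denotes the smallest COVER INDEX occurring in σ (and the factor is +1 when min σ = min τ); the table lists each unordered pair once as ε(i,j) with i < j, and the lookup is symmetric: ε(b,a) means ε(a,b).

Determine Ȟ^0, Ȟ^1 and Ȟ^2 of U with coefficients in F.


Ȟ^0 ≅ 0; Ȟ^1 ≅ Z ⊕ Z/2; Ȟ^2 ≅ 0

nerve of the cover:
  V12={q3} V13={q1} V14={q4} V15={q2} V23={q5} V45={q7}
C dims 5,6; δ0: rk 5, SNF 1^4·2
Ȟ^0 = (5 − 5) − 0 = 0, so Ȟ^0 ≅ 0
Ȟ^1 = (6 − 0) − 5 = 1 plus torsion [2], so Ȟ^1 ≅ Z ⊕ Z/2
Ȟ^2 = (0 − 0) − 0 = 0, so Ȟ^2 ≅ 0


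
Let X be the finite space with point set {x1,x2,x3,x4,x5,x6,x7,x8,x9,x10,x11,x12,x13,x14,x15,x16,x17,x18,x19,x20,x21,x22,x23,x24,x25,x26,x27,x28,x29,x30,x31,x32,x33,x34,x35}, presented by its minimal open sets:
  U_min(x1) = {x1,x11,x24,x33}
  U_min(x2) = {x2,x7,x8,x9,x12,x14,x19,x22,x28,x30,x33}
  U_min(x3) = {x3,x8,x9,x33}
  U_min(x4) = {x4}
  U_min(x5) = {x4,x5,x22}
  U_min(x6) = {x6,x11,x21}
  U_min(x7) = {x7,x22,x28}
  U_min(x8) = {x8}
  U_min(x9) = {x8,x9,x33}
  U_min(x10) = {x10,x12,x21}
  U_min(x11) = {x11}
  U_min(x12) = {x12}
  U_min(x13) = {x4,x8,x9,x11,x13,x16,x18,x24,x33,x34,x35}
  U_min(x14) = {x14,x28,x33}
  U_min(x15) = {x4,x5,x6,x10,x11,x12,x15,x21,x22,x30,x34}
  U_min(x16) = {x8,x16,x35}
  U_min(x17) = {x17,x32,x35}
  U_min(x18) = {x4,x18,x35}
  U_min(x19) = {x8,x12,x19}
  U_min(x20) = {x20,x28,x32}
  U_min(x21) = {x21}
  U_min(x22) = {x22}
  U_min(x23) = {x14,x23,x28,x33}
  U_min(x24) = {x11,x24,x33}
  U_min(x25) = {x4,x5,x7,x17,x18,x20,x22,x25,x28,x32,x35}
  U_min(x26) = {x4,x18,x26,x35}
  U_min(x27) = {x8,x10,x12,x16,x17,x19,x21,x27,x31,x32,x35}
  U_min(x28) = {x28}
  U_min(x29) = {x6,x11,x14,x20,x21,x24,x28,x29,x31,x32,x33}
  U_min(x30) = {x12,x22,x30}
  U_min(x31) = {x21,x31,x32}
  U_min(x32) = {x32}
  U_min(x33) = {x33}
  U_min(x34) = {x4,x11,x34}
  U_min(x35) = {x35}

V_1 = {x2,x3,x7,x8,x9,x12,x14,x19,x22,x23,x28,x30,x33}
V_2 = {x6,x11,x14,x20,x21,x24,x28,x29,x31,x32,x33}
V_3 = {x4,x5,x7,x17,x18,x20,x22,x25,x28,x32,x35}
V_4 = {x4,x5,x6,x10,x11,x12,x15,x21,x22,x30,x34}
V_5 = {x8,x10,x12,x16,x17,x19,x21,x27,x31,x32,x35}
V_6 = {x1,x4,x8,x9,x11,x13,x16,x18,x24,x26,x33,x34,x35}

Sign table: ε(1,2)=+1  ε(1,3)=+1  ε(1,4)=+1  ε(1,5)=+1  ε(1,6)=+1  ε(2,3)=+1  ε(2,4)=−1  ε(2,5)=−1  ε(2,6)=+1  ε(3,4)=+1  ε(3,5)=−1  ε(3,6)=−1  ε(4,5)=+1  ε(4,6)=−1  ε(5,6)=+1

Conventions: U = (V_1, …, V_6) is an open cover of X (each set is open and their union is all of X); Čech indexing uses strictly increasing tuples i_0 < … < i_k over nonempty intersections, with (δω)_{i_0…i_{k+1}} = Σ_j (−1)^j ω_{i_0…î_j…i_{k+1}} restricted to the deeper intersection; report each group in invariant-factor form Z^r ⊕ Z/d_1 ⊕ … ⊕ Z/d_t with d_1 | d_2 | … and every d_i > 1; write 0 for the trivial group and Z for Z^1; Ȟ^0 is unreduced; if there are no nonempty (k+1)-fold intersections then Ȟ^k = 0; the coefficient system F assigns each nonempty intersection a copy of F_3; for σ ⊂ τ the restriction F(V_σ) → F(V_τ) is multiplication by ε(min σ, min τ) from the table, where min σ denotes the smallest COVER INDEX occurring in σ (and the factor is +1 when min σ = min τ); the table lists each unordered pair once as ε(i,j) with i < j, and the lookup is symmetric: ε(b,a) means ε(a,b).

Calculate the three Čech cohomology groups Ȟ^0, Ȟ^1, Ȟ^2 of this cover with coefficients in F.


Ȟ^0(U;F) ≅ 0; Ȟ^1(U;F) ≅ 0; Ȟ^2(U;F) ≅ Z/3

intersection data:
  V12={x14,x28,x33} V13={x7,x22,x28} V14={x12,x22,x30} V15={x8,x12,x19} V16={x8,x9,x33} V23={x20,x28,x32} V24={x6,x11,x21} V25={x21,x31,x32} V26={x11,x24,x33} V34={x4,x5,x22} V35={x17,x32,x35} V36={x4,x18,x35} V45={x10,x12,x21} V46={x4,x11,x34} V56={x8,x16,x35}
  V123={x28} V126={x33} V134={x22} V145={x12} V156={x8} V235={x32} V245={x21} V246={x11} V346={x4} V356={x35}
C dims 6,15,10; δ0: rk_F3 6; δ1: rk_F3 9
Ȟ^0 = (6 − 6) − 0 = 0, so Ȟ^0 ≅ 0
Ȟ^1 = (15 − 9) − 6 = 0, so Ȟ^1 ≅ 0
Ȟ^2 = (10 − 0) − 9 = 1, so Ȟ^2 ≅ Z/3


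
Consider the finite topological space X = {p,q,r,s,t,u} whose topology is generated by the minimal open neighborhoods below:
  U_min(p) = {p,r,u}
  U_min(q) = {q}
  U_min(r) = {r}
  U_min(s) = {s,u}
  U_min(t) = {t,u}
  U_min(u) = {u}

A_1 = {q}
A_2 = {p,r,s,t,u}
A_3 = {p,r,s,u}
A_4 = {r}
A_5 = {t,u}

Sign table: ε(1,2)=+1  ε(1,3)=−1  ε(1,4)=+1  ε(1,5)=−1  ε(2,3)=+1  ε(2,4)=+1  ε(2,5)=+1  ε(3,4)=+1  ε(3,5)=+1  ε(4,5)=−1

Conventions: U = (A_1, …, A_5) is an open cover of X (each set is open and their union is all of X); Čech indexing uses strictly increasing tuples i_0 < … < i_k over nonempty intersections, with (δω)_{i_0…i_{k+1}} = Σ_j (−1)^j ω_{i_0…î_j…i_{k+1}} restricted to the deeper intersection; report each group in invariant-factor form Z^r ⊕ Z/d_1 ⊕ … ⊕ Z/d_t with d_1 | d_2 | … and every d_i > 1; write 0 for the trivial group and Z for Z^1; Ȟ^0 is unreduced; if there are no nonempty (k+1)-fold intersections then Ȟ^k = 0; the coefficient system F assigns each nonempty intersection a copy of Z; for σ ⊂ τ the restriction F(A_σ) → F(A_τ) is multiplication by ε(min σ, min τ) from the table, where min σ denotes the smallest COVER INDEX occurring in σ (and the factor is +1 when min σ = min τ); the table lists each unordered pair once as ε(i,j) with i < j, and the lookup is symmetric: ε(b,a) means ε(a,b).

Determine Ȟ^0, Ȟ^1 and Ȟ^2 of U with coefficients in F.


Ȟ^0(U;F) ≅ Z^2, Ȟ^1(U;F) ≅ 0 and Ȟ^2(U;F) ≅ 0

nonempty intersections:
  A23={p,r,s,u} A24={r} A25={t,u} A34={r} A35={u}
  A234={r} A235={u}
C dims 5,5,2; δ0: rk 3, SNF 1^3; δ1: rk 2, SNF 1^2
Ȟ^0: (5−3)−0=2 ⇒ Z^2
Ȟ^1: (5−2)−3=0 ⇒ 0
Ȟ^2: (2−0)−2=0 ⇒ 0


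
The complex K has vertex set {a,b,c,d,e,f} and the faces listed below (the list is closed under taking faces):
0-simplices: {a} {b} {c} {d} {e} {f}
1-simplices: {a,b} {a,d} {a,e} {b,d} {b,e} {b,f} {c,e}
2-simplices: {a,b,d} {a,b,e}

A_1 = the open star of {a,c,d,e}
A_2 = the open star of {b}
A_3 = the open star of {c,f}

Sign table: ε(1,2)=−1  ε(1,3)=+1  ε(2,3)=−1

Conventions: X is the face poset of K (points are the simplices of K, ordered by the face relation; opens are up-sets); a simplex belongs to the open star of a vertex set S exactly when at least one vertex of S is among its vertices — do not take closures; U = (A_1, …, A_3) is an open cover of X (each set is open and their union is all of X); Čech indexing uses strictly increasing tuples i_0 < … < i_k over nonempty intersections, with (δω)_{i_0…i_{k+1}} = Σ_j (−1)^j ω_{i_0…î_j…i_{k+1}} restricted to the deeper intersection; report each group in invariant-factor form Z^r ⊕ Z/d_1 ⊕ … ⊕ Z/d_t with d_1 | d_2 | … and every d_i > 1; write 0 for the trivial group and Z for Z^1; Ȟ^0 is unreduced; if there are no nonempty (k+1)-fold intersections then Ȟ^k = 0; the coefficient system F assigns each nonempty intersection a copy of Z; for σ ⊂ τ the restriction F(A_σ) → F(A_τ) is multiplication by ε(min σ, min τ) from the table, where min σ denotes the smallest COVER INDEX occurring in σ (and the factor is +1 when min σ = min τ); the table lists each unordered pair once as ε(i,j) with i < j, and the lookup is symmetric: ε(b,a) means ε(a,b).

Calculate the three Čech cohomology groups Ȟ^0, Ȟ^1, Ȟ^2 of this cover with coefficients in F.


Ȟ^0 = Z, Ȟ^1 = Z, Ȟ^2 = 0

intersection data:
  A1={{a},{c},{d},{e},{a,b},{a,d},{a,e},{b,d},{b,e},{c,e},{a,b,d},{a,b,e}} A2={{b},{a,b},{b,d},{b,e},{b,f},{a,b,d},{a,b,e}} A3={{c},{f},{b,f},{c,e}}
  A12={{a,b},{b,d},{b,e},{a,b,d},{a,b,e}} A13={{c},{c,e}} A23={{b,f}}
C dims 3,3; δ0: rk 2, SNF 1^2
Ȟ^0 = (3 − 2) − 0 = 1, so Ȟ^0 ≅ Z
Ȟ^1 = (3 − 0) − 2 = 1, so Ȟ^1 ≅ Z
Ȟ^2 = (0 − 0) − 0 = 0, so Ȟ^2 ≅ 0


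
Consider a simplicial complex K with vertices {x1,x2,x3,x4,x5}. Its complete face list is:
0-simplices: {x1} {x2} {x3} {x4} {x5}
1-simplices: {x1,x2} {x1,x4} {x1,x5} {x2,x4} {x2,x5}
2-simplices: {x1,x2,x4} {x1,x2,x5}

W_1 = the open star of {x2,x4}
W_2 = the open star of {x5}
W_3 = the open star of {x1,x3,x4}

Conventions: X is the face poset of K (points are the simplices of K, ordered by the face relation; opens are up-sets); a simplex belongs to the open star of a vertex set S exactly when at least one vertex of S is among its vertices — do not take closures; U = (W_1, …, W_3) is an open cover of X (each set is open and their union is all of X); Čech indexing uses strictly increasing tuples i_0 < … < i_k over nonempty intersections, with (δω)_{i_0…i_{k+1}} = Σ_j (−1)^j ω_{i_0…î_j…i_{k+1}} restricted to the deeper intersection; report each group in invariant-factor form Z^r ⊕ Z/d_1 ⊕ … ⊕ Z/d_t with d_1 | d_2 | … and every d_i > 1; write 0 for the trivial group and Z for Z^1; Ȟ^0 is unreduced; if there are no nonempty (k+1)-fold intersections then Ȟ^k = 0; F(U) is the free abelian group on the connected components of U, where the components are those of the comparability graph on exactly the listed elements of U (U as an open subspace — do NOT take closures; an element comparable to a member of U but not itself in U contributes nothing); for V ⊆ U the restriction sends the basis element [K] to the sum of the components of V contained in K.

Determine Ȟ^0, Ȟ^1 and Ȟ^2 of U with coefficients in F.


nonempty intersections:
  W1={{x2},{x4},{x1,x2},{x1,x4},{x2,x4},{x2,x5},{x1,x2,x4},{x1,x2,x5}} W2={{x5},{x1,x5},{x2,x5},{x1,x2,x5}} W3={{x1},{x3},{x4},{x1,x2},{x1,x4},{x1,x5},{x2,x4},{x1,x2,x4},{x1,x2,x5}}
  W12={{x2,x5},{x1,x2,x5}} W13={{x4},{x1,x2},{x1,x4},{x2,x4},{x1,x2,x4},{x1,x2,x5}} W23={{x1,x5},{x1,x2,x5}}
  W123={{x1,x2,x5}}
components per intersection:
  W1: {{x2},{x4},{x1,x2},{x1,x4},{x2,x4},{x2,x5},{x1,x2,x4},{x1,x2,x5}}
  W2: {{x5},{x1,x5},{x2,x5},{x1,x2,x5}}
  W3: {{x1},{x4},{x1,x2},{x1,x4},{x1,x5},{x2,x4},{x1,x2,x4},{x1,x2,x5}} {{x3}}
  W12: {{x2,x5},{x1,x2,x5}}
  W13: {{x4},{x1,x2},{x1,x4},{x2,x4},{x1,x2,x4},{x1,x2,x5}}
  W23: {{x1,x5},{x1,x2,x5}}
  W123: {{x1,x2,x5}}
C dims 4,3,1; δ0: rk 2, SNF 1^2; δ1: rk 1, SNF 1^1
Ȟ^0: (4−2)−0=2 ⇒ Z^2
Ȟ^1: (3−1)−2=0 ⇒ 0
Ȟ^2: (1−0)−1=0 ⇒ 0

Ȟ^0(U;F) ≅ Z^2; Ȟ^1(U;F) ≅ 0; Ȟ^2(U;F) ≅ 0


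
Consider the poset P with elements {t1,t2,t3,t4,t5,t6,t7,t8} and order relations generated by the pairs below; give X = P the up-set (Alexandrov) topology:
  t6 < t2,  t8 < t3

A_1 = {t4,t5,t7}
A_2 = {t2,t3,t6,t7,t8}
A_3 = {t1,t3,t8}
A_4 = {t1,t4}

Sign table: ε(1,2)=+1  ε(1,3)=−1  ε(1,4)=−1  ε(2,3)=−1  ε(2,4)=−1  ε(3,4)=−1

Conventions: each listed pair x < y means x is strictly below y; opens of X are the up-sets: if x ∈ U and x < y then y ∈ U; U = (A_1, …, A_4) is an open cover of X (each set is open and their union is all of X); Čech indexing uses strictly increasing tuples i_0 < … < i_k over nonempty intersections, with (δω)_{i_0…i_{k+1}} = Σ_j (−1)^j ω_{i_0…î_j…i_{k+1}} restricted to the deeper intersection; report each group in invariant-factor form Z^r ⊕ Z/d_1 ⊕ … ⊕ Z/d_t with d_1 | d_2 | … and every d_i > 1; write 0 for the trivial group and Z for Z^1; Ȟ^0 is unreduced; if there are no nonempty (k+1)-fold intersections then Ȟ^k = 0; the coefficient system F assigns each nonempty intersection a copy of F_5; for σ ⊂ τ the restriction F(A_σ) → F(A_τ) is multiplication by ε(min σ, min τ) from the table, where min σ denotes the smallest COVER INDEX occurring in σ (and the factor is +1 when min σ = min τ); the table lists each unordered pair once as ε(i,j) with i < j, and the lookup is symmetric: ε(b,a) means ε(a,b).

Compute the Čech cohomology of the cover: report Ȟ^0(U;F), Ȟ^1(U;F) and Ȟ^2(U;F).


nerve of the cover:
  A12={t7} A14={t4} A23={t3,t8} A34={t1}
C dims 4,4; δ0: rk_F5 4
Ȟ^0 = (4 − 4) − 0 = 0, so Ȟ^0 ≅ 0
Ȟ^1 = (4 − 0) − 4 = 0, so Ȟ^1 ≅ 0
Ȟ^2 = (0 − 0) − 0 = 0, so Ȟ^2 ≅ 0

Ȟ^0 = 0, Ȟ^1 = 0, Ȟ^2 = 0
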